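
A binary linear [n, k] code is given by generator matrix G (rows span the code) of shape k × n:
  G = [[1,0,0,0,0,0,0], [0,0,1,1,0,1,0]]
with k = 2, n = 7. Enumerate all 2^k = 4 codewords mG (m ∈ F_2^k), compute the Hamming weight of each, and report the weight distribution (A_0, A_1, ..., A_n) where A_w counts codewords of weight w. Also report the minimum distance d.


Weight distribution: A_0 = 1, A_1 = 1, A_3 = 1, A_4 = 1. Minimum distance d = 1.

Enumerate all 2^2 = 4 messages m ∈ F_2^2.
For each, compute codeword c = mG in F_2^7, then tally its weight.
  m = 00 → c = 0000000, weight = 0.
  m = 10 → c = 1000000, weight = 1.
  m = 01 → c = 0011010, weight = 3.
  m = 11 → c = 1011010, weight = 4.
Tally weights:
  weight 0: 1 codewords.
  weight 1: 1 codewords.
  weight 3: 1 codewords.
  weight 4: 1 codewords.
Minimum distance d = smallest w > 0 with A_w > 0 = 1.
Sanity: Σ A_w = 4 = 2^2 = 4 ✓.


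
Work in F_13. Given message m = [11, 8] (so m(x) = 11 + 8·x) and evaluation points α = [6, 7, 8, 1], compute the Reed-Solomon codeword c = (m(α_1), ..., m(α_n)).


c = [7, 2, 10, 6]

Message polynomial: m(x) = 11 + 8·x (mod 13).
For each evaluation point α_i, compute m(α_i) mod 13:
  α_1 = 6: Horner steps 8 → 7, so m(6) = 7.
  α_2 = 7: Horner steps 8 → 2, so m(7) = 2.
  α_3 = 8: Horner steps 8 → 10, so m(8) = 10.
  α_4 = 1: Horner steps 8 → 6, so m(1) = 6.
Codeword c = [7, 2, 10, 6] ∈ F_13^4.


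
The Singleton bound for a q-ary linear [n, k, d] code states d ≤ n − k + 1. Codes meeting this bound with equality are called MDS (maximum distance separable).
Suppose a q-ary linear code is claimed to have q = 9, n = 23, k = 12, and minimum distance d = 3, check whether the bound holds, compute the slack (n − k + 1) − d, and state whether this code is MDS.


Singleton RHS = n − k + 1 = 12, slack = 9, bound satisfied, not MDS.

Singleton bound: d ≤ n − k + 1.
Here n = 23, k = 12, so n − k + 1 = 12.
Given d = 3, check d ≤ 12: YES.
Slack = (n − k + 1) − d = 9.
The code is NOT MDS (slack = 9 > 0).
Description: the claimed parameters are [23, 12, 3]_9; such a code would be non-MDS.


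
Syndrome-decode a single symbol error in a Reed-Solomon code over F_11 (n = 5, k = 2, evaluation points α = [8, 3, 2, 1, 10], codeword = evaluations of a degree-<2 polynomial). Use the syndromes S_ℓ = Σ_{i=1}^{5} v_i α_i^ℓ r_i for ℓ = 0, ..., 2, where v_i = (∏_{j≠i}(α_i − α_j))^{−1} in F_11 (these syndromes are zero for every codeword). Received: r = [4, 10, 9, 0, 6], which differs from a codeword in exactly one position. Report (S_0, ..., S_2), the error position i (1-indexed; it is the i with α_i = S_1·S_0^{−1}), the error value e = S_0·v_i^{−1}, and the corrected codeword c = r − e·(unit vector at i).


S = (5, 5, 5), error at position 4, error magnitude e = 3, c = [4, 10, 9, 8, 6].

Step 1: column multipliers v_i = (∏_{j≠i}(α_i − α_j))^{−1} mod 11.
  i = 1 (α = 8): (8−3)(8−2)(8−1)(8−10) = 5·6·7·(−2) = −420 ≡ 9, so v_1 = 9^{−1} = 5 (mod 11).
  i = 2 (α = 3): (3−8)(3−2)(3−1)(3−10) = (−5)·1·2·(−7) = 70 ≡ 4, so v_2 = 4^{−1} = 3 (mod 11).
  i = 3 (α = 2): (2−8)(2−3)(2−1)(2−10) = (−6)·(−1)·1·(−8) = −48 ≡ 7, so v_3 = 7^{−1} = 8 (mod 11).
  i = 4 (α = 1): (1−8)(1−3)(1−2)(1−10) = (−7)·(−2)·(−1)·(−9) = 126 ≡ 5, so v_4 = 5^{−1} = 9 (mod 11).
  i = 5 (α = 10): (10−8)(10−3)(10−2)(10−1) = 2·7·8·9 = 1008 ≡ 7, so v_5 = 7^{−1} = 8 (mod 11).
  v = [5, 3, 8, 9, 8].
Step 2: syndromes of r = [4, 10, 9, 0, 6] (all sums mod 11).
  S_0 = Σ v_i r_i = 5·4 + 3·10 + 8·9 + 9·0 + 8·6 = 170 ≡ 5.
  S_1 = Σ v_i α_i r_i = 5·8·4 + 3·3·10 + 8·2·9 + 9·1·0 + 8·10·6 = 874 ≡ 5.
  α_i^2 mod 11 = [9, 9, 4, 1, 1].
  S_2 = Σ v_i α_i^2 r_i = 5·9·4 + 3·9·10 + 8·4·9 + 9·1·0 + 8·1·6 = 786 ≡ 5.
  S = (5, 5, 5) ≠ 0, so r is not a codeword (an error is present).
Step 3: locate the error. For a single error e at position i, S_ℓ = v_i·e·α_i^ℓ, so α_err = S_1/S_0.
  S_0^{−1} = 5^{−1} = 9 (mod 11), so α_err = 5·9 = 45 ≡ 1 = α_4. Error position i = 4.
  Consistency check: S_2/S_1 = 5·9 = 45 ≡ 1 = α_err ✓ (single-error assumption holds).
Step 4: error magnitude e = S_0/v_4 = S_0·∏_{j≠4}(α_4 − α_j) = 5·5 = 25 ≡ 3 (mod 11).
Step 5: correct position 4: c_4 = r_4 − e = 0 − 3 ≡ 8 (mod 11). Hence c = [4, 10, 9, 8, 6].
  Check: interpolating c through the α_i gives m(x) = 7 + 1·x (degree < 2) with m(α_i) = c_i for every i, so c is indeed a codeword.


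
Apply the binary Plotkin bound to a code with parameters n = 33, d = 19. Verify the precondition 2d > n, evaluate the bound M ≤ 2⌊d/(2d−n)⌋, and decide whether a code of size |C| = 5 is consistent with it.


Plotkin bound M ≤ 6; given |C| = 5 ≤ bound (satisfied).

Check applicability: 2d = 38, n = 33.
2d − n = 5 > 0, so Plotkin applies.
Compute d/(2d−n) = 19/5 ≈ 3.8000.
⌊d/(2d−n)⌋ = 3.
Plotkin bound: M ≤ 2·3 = 6.
Given |C| = 5, check: satisfied.
This |C| is below the Plotkin bound.


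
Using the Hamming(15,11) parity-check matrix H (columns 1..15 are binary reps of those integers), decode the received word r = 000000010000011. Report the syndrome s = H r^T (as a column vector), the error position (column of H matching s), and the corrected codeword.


s = (1, 0, 0, 1)^T, error position = 9, corrected codeword c = 000000011000011

Compute s = H r^T mod 2 one row at a time:
  s_1 = 1 + 0 + 0 + 0 + 0 + 0 + 1 + 1 = 3 ≡ 1 (mod 2).
  s_2 = 0 + 0 + 0 + 0 + 0 + 0 + 1 + 1 = 2 ≡ 0 (mod 2).
  s_3 = 0 + 0 + 0 + 0 + 0 + 0 + 1 + 1 = 2 ≡ 0 (mod 2).
  s_4 = 0 + 0 + 0 + 0 + 0 + 0 + 0 + 1 = 1 ≡ 1 (mod 2).
s = (1, 0, 0, 1)^T — this equals column 9 of H (binary 1001), so error is at position 9.
Correct: flip bit 9 of r = 000000010000011 to get c = 000000011000011.


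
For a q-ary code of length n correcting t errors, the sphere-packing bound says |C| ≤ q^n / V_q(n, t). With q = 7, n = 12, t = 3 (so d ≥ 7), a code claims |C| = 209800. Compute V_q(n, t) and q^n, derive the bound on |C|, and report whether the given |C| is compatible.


V_q(n, t) = 49969, q^n = 13841287201, Hamming bound = 276997, |C| = 209800 ≤ bound (satisfied).

Step 1: Compute V_q(n, t) = Σ_{j=0}^3 C(n, j) (q−1)^j.
  j = 0: C(12,0)·(6)^0 = 1·1 = 1.
  j = 1: C(12,1)·(6)^1 = 12·6 = 72.
  j = 2: C(12,2)·(6)^2 = 66·36 = 2376.
  j = 3: C(12,3)·(6)^3 = 220·216 = 47520.
  V_q(n, t) = 1 + 72 + 2376 + 47520 = 49969.
Step 2: q^n = 7^12 = 13841287201.
Step 3: Hamming bound ⌊q^n / V_q(n,t)⌋ = ⌊13841287201/49969⌋ = 276997.
Step 4: Compare |C| = 209800 to 276997: satisfied.
The claimed |C| lies below the Hamming bound.


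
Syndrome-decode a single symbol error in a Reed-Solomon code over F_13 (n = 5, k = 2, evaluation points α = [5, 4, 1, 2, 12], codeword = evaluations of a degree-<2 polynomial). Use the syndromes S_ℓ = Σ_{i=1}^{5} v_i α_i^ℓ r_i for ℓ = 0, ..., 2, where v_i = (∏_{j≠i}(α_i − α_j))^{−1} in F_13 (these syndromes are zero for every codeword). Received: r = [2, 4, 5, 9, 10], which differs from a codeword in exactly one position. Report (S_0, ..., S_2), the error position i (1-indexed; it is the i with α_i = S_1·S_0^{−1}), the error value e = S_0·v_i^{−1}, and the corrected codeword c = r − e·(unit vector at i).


S = (1, 5, 12), error at position 1, error magnitude e = 7, c = [8, 4, 5, 9, 10].

Step 1: column multipliers v_i = (∏_{j≠i}(α_i − α_j))^{−1} mod 13.
  i = 1 (α = 5): (5−4)(5−1)(5−2)(5−12) = 1·4·3·(−7) = −84 ≡ 7, so v_1 = 7^{−1} = 2 (mod 13).
  i = 2 (α = 4): (4−5)(4−1)(4−2)(4−12) = (−1)·3·2·(−8) = 48 ≡ 9, so v_2 = 9^{−1} = 3 (mod 13).
  i = 3 (α = 1): (1−5)(1−4)(1−2)(1−12) = (−4)·(−3)·(−1)·(−11) = 132 ≡ 2, so v_3 = 2^{−1} = 7 (mod 13).
  i = 4 (α = 2): (2−5)(2−4)(2−1)(2−12) = (−3)·(−2)·1·(−10) = −60 ≡ 5, so v_4 = 5^{−1} = 8 (mod 13).
  i = 5 (α = 12): (12−5)(12−4)(12−1)(12−2) = 7·8·11·10 = 6160 ≡ 11, so v_5 = 11^{−1} = 6 (mod 13).
  v = [2, 3, 7, 8, 6].
Step 2: syndromes of r = [2, 4, 5, 9, 10] (all sums mod 13).
  S_0 = Σ v_i r_i = 2·2 + 3·4 + 7·5 + 8·9 + 6·10 = 183 ≡ 1.
  S_1 = Σ v_i α_i r_i = 2·5·2 + 3·4·4 + 7·1·5 + 8·2·9 + 6·12·10 = 967 ≡ 5.
  α_i^2 mod 13 = [12, 3, 1, 4, 1].
  S_2 = Σ v_i α_i^2 r_i = 2·12·2 + 3·3·4 + 7·1·5 + 8·4·9 + 6·1·10 = 467 ≡ 12.
  S = (1, 5, 12) ≠ 0, so r is not a codeword (an error is present).
Step 3: locate the error. For a single error e at position i, S_ℓ = v_i·e·α_i^ℓ, so α_err = S_1/S_0.
  S_0^{−1} = 1^{−1} = 1 (mod 13), so α_err = 5·1 = 5 ≡ 5 = α_1. Error position i = 1.
  Consistency check: S_2/S_1 = 12·8 = 96 ≡ 5 = α_err ✓ (single-error assumption holds).
Step 4: error magnitude e = S_0/v_1 = S_0·∏_{j≠1}(α_1 − α_j) = 1·7 = 7 ≡ 7 (mod 13).
Step 5: correct position 1: c_1 = r_1 − e = 2 − 7 ≡ 8 (mod 13). Hence c = [8, 4, 5, 9, 10].
  Check: interpolating c through the α_i gives m(x) = 1 + 4·x (degree < 2) with m(α_i) = c_i for every i, so c is indeed a codeword.


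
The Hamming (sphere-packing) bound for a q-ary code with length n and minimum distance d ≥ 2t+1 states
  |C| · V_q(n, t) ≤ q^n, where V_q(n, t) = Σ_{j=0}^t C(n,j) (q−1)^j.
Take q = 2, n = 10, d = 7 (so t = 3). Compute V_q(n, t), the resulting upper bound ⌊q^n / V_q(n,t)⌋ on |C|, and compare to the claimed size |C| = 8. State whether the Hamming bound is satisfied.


V_q(n, t) = 176, q^n = 1024, Hamming bound = 5, |C| = 8 > bound (violated).

Step 1: Compute V_q(n, t) = Σ_{j=0}^3 C(n, j) (q−1)^j.
  j = 0: C(10,0)·(1)^0 = 1·1 = 1.
  j = 1: C(10,1)·(1)^1 = 10·1 = 10.
  j = 2: C(10,2)·(1)^2 = 45·1 = 45.
  j = 3: C(10,3)·(1)^3 = 120·1 = 120.
  V_q(n, t) = 1 + 10 + 45 + 120 = 176.
Step 2: q^n = 2^10 = 1024.
Step 3: Hamming bound ⌊q^n / V_q(n,t)⌋ = ⌊1024/176⌋ = 5.
Step 4: Compare |C| = 8 to 5: violated.
The claimed |C| lies above the Hamming bound, so no 2-ary code of length 10 with d ≥ 7 can have 8 codewords.


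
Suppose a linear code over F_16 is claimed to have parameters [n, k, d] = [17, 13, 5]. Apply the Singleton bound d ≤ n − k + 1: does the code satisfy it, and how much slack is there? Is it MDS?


Singleton RHS = n − k + 1 = 5, slack = 0, bound satisfied, MDS.

Singleton bound: d ≤ n − k + 1.
Here n = 17, k = 13, so n − k + 1 = 5.
Given d = 5, check d ≤ 5: YES.
Slack = (n − k + 1) − d = 0.
The code is MDS (slack = 0).
Description: the claimed parameters are [17, 13, 5]_16; such a code would be MDS (meets Singleton bound).


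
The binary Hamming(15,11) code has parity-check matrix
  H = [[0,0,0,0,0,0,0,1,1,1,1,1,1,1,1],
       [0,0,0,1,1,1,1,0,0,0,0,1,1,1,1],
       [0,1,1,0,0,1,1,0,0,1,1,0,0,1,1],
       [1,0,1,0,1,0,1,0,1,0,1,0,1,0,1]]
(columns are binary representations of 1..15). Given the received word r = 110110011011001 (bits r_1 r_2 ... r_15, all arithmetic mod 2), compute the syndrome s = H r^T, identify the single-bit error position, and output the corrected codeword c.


s = (1, 0, 1, 1)^T, error position = 11, corrected codeword c = 110110011001001

Compute s = H r^T mod 2 one row at a time:
  s_1 = 1 + 1 + 0 + 1 + 1 + 0 + 0 + 1 = 5 ≡ 1 (mod 2).
  s_2 = 1 + 1 + 0 + 0 + 1 + 0 + 0 + 1 = 4 ≡ 0 (mod 2).
  s_3 = 1 + 0 + 0 + 0 + 0 + 1 + 0 + 1 = 3 ≡ 1 (mod 2).
  s_4 = 1 + 0 + 1 + 0 + 1 + 1 + 0 + 1 = 5 ≡ 1 (mod 2).
s = (1, 0, 1, 1)^T — this equals column 11 of H (binary 1011), so error is at position 11.
Correct: flip bit 11 of r = 110110011011001 to get c = 110110011001001.


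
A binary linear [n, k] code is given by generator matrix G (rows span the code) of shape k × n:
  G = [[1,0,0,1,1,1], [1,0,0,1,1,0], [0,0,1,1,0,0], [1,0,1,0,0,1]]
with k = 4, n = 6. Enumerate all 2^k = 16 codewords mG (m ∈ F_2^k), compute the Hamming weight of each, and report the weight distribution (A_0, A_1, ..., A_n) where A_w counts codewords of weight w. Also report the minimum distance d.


Weight distribution: A_0 = 1, A_1 = 2, A_2 = 4, A_3 = 6, A_4 = 3. Minimum distance d = 1.

Enumerate all 2^4 = 16 messages m ∈ F_2^4.
For each, compute codeword c = mG in F_2^6, then tally its weight.
  m = 0000 → c = 000000, weight = 0.
  m = 1000 → c = 100111, weight = 4.
  m = 0100 → c = 100110, weight = 3.
  m = 1100 → c = 000001, weight = 1.
  m = 0010 → c = 001100, weight = 2.
  m = 1010 → c = 101011, weight = 4.
  m = 0110 → c = 101010, weight = 3.
  m = 1110 → c = 001101, weight = 3.
  m = 0001 → c = 101001, weight = 3.
  m = 1001 → c = 001110, weight = 3.
  m = 0101 → c = 001111, weight = 4.
  m = 1101 → c = 101000, weight = 2.
  m = 0011 → c = 100101, weight = 3.
  m = 1011 → c = 000010, weight = 1.
  m = 0111 → c = 000011, weight = 2.
  m = 1111 → c = 100100, weight = 2.
Tally weights:
  weight 0: 1 codewords.
  weight 1: 2 codewords.
  weight 2: 4 codewords.
  weight 3: 6 codewords.
  weight 4: 3 codewords.
Minimum distance d = smallest w > 0 with A_w > 0 = 1.
Sanity: Σ A_w = 16 = 2^4 = 16 ✓.


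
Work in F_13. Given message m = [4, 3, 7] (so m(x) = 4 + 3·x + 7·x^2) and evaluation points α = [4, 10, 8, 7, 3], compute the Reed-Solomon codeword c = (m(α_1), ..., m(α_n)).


c = [11, 6, 8, 4, 11]

Message polynomial: m(x) = 4 + 3·x + 7·x^2 (mod 13).
For each evaluation point α_i, compute m(α_i) mod 13:
  α_1 = 4: Horner steps 7 → 5 → 11, so m(4) = 11.
  α_2 = 10: Horner steps 7 → 8 → 6, so m(10) = 6.
  α_3 = 8: Horner steps 7 → 7 → 8, so m(8) = 8.
  α_4 = 7: Horner steps 7 → 0 → 4, so m(7) = 4.
  α_5 = 3: Horner steps 7 → 11 → 11, so m(3) = 11.
Codeword c = [11, 6, 8, 4, 11] ∈ F_13^5.


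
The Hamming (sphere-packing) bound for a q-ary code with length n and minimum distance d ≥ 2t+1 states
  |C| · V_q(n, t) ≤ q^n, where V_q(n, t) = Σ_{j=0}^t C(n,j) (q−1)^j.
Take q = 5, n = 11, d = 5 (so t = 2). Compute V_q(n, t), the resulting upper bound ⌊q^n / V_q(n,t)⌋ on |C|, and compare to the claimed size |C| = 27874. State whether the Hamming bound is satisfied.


V_q(n, t) = 925, q^n = 48828125, Hamming bound = 52787, |C| = 27874 ≤ bound (satisfied).

Step 1: Compute V_q(n, t) = Σ_{j=0}^2 C(n, j) (q−1)^j.
  j = 0: C(11,0)·(4)^0 = 1·1 = 1.
  j = 1: C(11,1)·(4)^1 = 11·4 = 44.
  j = 2: C(11,2)·(4)^2 = 55·16 = 880.
  V_q(n, t) = 1 + 44 + 880 = 925.
Step 2: q^n = 5^11 = 48828125.
Step 3: Hamming bound ⌊q^n / V_q(n,t)⌋ = ⌊48828125/925⌋ = 52787.
Step 4: Compare |C| = 27874 to 52787: satisfied.
The claimed |C| lies below the Hamming bound.


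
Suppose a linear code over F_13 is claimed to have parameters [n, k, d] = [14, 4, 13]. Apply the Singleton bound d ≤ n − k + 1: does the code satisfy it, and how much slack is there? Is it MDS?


Singleton RHS = n − k + 1 = 11, slack = -2, bound violated (no such code; not MDS).

Singleton bound: d ≤ n − k + 1.
Here n = 14, k = 4, so n − k + 1 = 11.
Given d = 13, check d ≤ 11: NO.
Slack = (n − k + 1) − d = -2.
The slack is negative: d = 13 exceeds n − k + 1 = 11 by 2, so the Singleton bound is violated and no linear [14, 4, 13]_13 code can exist. In particular it is not MDS (MDS requires d = n − k + 1 exactly).
Description: the claimed parameters are [14, 4, 13]_13; such a code would be impossible (violates the Singleton bound).


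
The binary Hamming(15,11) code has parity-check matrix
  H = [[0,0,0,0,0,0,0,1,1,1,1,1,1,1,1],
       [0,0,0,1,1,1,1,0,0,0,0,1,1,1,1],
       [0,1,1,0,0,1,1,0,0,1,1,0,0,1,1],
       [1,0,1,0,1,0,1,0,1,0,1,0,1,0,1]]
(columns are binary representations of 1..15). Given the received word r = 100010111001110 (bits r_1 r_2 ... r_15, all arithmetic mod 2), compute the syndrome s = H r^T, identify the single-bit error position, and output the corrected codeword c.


s = (1, 1, 0, 1)^T, error position = 13, corrected codeword c = 100010111001010

Compute s = H r^T mod 2 one row at a time:
  s_1 = 1 + 1 + 0 + 0 + 1 + 1 + 1 + 0 = 5 ≡ 1 (mod 2).
  s_2 = 0 + 1 + 0 + 1 + 1 + 1 + 1 + 0 = 5 ≡ 1 (mod 2).
  s_3 = 0 + 0 + 0 + 1 + 0 + 0 + 1 + 0 = 2 ≡ 0 (mod 2).
  s_4 = 1 + 0 + 1 + 1 + 1 + 0 + 1 + 0 = 5 ≡ 1 (mod 2).
s = (1, 1, 0, 1)^T — this equals column 13 of H (binary 1101), so error is at position 13.
Correct: flip bit 13 of r = 100010111001110 to get c = 100010111001010.


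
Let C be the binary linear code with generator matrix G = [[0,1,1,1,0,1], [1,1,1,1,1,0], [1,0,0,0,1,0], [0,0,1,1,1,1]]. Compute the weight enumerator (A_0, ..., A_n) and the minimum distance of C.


Weight distribution: A_0 = 1, A_1 = 1, A_2 = 3, A_3 = 6, A_4 = 3, A_5 = 1, A_6 = 1. Minimum distance d = 1.

Enumerate all 2^4 = 16 messages m ∈ F_2^4.
For each, compute codeword c = mG in F_2^6, then tally its weight.
  m = 0000 → c = 000000, weight = 0.
  m = 1000 → c = 011101, weight = 4.
  m = 0100 → c = 111110, weight = 5.
  m = 1100 → c = 100011, weight = 3.
  m = 0010 → c = 100010, weight = 2.
  m = 1010 → c = 111111, weight = 6.
  m = 0110 → c = 011100, weight = 3.
  m = 1110 → c = 000001, weight = 1.
  m = 0001 → c = 001111, weight = 4.
  m = 1001 → c = 010010, weight = 2.
  m = 0101 → c = 110001, weight = 3.
  m = 1101 → c = 101100, weight = 3.
  m = 0011 → c = 101101, weight = 4.
  m = 1011 → c = 110000, weight = 2.
  m = 0111 → c = 010011, weight = 3.
  m = 1111 → c = 001110, weight = 3.
Tally weights:
  weight 0: 1 codewords.
  weight 1: 1 codewords.
  weight 2: 3 codewords.
  weight 3: 6 codewords.
  weight 4: 3 codewords.
  weight 5: 1 codewords.
  weight 6: 1 codewords.
Minimum distance d = smallest w > 0 with A_w > 0 = 1.
Sanity: Σ A_w = 16 = 2^4 = 16 ✓.


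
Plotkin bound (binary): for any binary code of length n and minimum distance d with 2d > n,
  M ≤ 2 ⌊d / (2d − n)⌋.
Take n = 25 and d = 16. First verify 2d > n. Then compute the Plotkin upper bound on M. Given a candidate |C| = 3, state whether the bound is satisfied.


Plotkin bound M ≤ 4; given |C| = 3 ≤ bound (satisfied).

Check applicability: 2d = 32, n = 25.
2d − n = 7 > 0, so Plotkin applies.
Compute d/(2d−n) = 16/7 ≈ 2.2857.
⌊d/(2d−n)⌋ = 2.
Plotkin bound: M ≤ 2·2 = 4.
Given |C| = 3, check: satisfied.
This |C| is below the Plotkin bound.


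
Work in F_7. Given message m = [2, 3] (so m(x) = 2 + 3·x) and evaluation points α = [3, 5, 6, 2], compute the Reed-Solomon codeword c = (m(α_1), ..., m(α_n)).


c = [4, 3, 6, 1]

Message polynomial: m(x) = 2 + 3·x (mod 7).
For each evaluation point α_i, compute m(α_i) mod 7:
  α_1 = 3: Horner steps 3 → 4, so m(3) = 4.
  α_2 = 5: Horner steps 3 → 3, so m(5) = 3.
  α_3 = 6: Horner steps 3 → 6, so m(6) = 6.
  α_4 = 2: Horner steps 3 → 1, so m(2) = 1.
Codeword c = [4, 3, 6, 1] ∈ F_7^4.


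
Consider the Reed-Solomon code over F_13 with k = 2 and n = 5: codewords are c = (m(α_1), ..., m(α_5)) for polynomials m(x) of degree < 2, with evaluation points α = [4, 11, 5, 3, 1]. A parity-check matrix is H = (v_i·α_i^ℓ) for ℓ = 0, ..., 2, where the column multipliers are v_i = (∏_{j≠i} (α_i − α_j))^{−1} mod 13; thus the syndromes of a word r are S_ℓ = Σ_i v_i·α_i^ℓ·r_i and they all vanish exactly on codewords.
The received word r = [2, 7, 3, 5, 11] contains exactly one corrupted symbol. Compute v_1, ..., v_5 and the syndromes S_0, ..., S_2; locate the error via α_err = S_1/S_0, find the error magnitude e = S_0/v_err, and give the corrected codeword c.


S = (1, 5, 12), error at position 3, error magnitude e = 4, c = [2, 7, 12, 5, 11].

Step 1: column multipliers v_i = (∏_{j≠i}(α_i − α_j))^{−1} mod 13.
  i = 1 (α = 4): (4−11)(4−5)(4−3)(4−1) = (−7)·(−1)·1·3 = 21 ≡ 8, so v_1 = 8^{−1} = 5 (mod 13).
  i = 2 (α = 11): (11−4)(11−5)(11−3)(11−1) = 7·6·8·10 = 3360 ≡ 6, so v_2 = 6^{−1} = 11 (mod 13).
  i = 3 (α = 5): (5−4)(5−11)(5−3)(5−1) = 1·(−6)·2·4 = −48 ≡ 4, so v_3 = 4^{−1} = 10 (mod 13).
  i = 4 (α = 3): (3−4)(3−11)(3−5)(3−1) = (−1)·(−8)·(−2)·2 = −32 ≡ 7, so v_4 = 7^{−1} = 2 (mod 13).
  i = 5 (α = 1): (1−4)(1−11)(1−5)(1−3) = (−3)·(−10)·(−4)·(−2) = 240 ≡ 6, so v_5 = 6^{−1} = 11 (mod 13).
  v = [5, 11, 10, 2, 11].
Step 2: syndromes of r = [2, 7, 3, 5, 11] (all sums mod 13).
  S_0 = Σ v_i r_i = 5·2 + 11·7 + 10·3 + 2·5 + 11·11 = 248 ≡ 1.
  S_1 = Σ v_i α_i r_i = 5·4·2 + 11·11·7 + 10·5·3 + 2·3·5 + 11·1·11 = 1188 ≡ 5.
  α_i^2 mod 13 = [3, 4, 12, 9, 1].
  S_2 = Σ v_i α_i^2 r_i = 5·3·2 + 11·4·7 + 10·12·3 + 2·9·5 + 11·1·11 = 909 ≡ 12.
  S = (1, 5, 12) ≠ 0, so r is not a codeword (an error is present).
Step 3: locate the error. For a single error e at position i, S_ℓ = v_i·e·α_i^ℓ, so α_err = S_1/S_0.
  S_0^{−1} = 1^{−1} = 1 (mod 13), so α_err = 5·1 = 5 ≡ 5 = α_3. Error position i = 3.
  Consistency check: S_2/S_1 = 12·8 = 96 ≡ 5 = α_err ✓ (single-error assumption holds).
Step 4: error magnitude e = S_0/v_3 = S_0·∏_{j≠3}(α_3 − α_j) = 1·4 = 4 ≡ 4 (mod 13).
Step 5: correct position 3: c_3 = r_3 − e = 3 − 4 ≡ 12 (mod 13). Hence c = [2, 7, 12, 5, 11].
  Check: interpolating c through the α_i gives m(x) = 1 + 10·x (degree < 2) with m(α_i) = c_i for every i, so c is indeed a codeword.


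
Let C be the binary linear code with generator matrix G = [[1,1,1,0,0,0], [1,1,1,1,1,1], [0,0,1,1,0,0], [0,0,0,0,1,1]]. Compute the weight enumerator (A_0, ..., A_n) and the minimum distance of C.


Weight distribution: A_0 = 1, A_1 = 2, A_2 = 3, A_3 = 4, A_4 = 3, A_5 = 2, A_6 = 1. Minimum distance d = 1.

Enumerate all 2^4 = 16 messages m ∈ F_2^4.
For each, compute codeword c = mG in F_2^6, then tally its weight.
  m = 0000 → c = 000000, weight = 0.
  m = 1000 → c = 111000, weight = 3.
  m = 0100 → c = 111111, weight = 6.
  m = 1100 → c = 000111, weight = 3.
  m = 0010 → c = 001100, weight = 2.
  m = 1010 → c = 110100, weight = 3.
  m = 0110 → c = 110011, weight = 4.
  m = 1110 → c = 001011, weight = 3.
  m = 0001 → c = 000011, weight = 2.
  m = 1001 → c = 111011, weight = 5.
  m = 0101 → c = 111100, weight = 4.
  m = 1101 → c = 000100, weight = 1.
  m = 0011 → c = 001111, weight = 4.
  m = 1011 → c = 110111, weight = 5.
  m = 0111 → c = 110000, weight = 2.
  m = 1111 → c = 001000, weight = 1.
Tally weights:
  weight 0: 1 codewords.
  weight 1: 2 codewords.
  weight 2: 3 codewords.
  weight 3: 4 codewords.
  weight 4: 3 codewords.
  weight 5: 2 codewords.
  weight 6: 1 codewords.
Minimum distance d = smallest w > 0 with A_w > 0 = 1.
Sanity: Σ A_w = 16 = 2^4 = 16 ✓.


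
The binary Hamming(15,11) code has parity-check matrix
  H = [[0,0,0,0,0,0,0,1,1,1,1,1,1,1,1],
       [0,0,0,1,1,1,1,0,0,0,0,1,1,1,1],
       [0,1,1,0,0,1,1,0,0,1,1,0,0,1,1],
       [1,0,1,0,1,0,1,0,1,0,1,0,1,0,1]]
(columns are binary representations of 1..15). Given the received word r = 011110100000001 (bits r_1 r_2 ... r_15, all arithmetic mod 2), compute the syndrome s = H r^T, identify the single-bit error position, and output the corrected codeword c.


s = (1, 0, 0, 0)^T, error position = 8, corrected codeword c = 011110110000001

Compute s = H r^T mod 2 one row at a time:
  s_1 = 0 + 0 + 0 + 0 + 0 + 0 + 0 + 1 = 1 ≡ 1 (mod 2).
  s_2 = 1 + 1 + 0 + 1 + 0 + 0 + 0 + 1 = 4 ≡ 0 (mod 2).
  s_3 = 1 + 1 + 0 + 1 + 0 + 0 + 0 + 1 = 4 ≡ 0 (mod 2).
  s_4 = 0 + 1 + 1 + 1 + 0 + 0 + 0 + 1 = 4 ≡ 0 (mod 2).
s = (1, 0, 0, 0)^T — this equals column 8 of H (binary 1000), so error is at position 8.
Correct: flip bit 8 of r = 011110100000001 to get c = 011110110000001.


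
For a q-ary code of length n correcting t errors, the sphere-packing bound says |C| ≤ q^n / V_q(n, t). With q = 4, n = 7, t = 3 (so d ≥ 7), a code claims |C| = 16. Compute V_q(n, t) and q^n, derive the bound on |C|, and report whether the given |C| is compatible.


V_q(n, t) = 1156, q^n = 16384, Hamming bound = 14, |C| = 16 > bound (violated).

Step 1: Compute V_q(n, t) = Σ_{j=0}^3 C(n, j) (q−1)^j.
  j = 0: C(7,0)·(3)^0 = 1·1 = 1.
  j = 1: C(7,1)·(3)^1 = 7·3 = 21.
  j = 2: C(7,2)·(3)^2 = 21·9 = 189.
  j = 3: C(7,3)·(3)^3 = 35·27 = 945.
  V_q(n, t) = 1 + 21 + 189 + 945 = 1156.
Step 2: q^n = 4^7 = 16384.
Step 3: Hamming bound ⌊q^n / V_q(n,t)⌋ = ⌊16384/1156⌋ = 14.
Step 4: Compare |C| = 16 to 14: violated.
The claimed |C| lies above the Hamming bound, so no 4-ary code of length 7 with d ≥ 7 can have 16 codewords.


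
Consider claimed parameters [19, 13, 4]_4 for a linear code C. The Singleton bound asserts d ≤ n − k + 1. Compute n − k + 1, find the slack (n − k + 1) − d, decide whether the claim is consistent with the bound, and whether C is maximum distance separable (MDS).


Singleton RHS = n − k + 1 = 7, slack = 3, bound satisfied, not MDS.

Singleton bound: d ≤ n − k + 1.
Here n = 19, k = 13, so n − k + 1 = 7.
Given d = 4, check d ≤ 7: YES.
Slack = (n − k + 1) − d = 3.
The code is NOT MDS (slack = 3 > 0).
Description: the claimed parameters are [19, 13, 4]_4; such a code would be non-MDS.


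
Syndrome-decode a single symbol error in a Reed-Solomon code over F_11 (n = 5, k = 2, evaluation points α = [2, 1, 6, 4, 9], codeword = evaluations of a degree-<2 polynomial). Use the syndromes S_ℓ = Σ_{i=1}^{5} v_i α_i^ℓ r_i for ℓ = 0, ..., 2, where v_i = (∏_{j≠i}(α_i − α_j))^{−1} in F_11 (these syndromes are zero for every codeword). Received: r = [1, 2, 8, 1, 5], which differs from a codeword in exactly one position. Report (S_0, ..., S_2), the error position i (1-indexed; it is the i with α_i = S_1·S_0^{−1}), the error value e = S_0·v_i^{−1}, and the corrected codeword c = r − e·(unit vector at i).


S = (7, 6, 2), error at position 4, error magnitude e = 2, c = [1, 2, 8, 10, 5].

Step 1: column multipliers v_i = (∏_{j≠i}(α_i − α_j))^{−1} mod 11.
  i = 1 (α = 2): (2−1)(2−6)(2−4)(2−9) = 1·(−4)·(−2)·(−7) = −56 ≡ 10, so v_1 = 10^{−1} = 10 (mod 11).
  i = 2 (α = 1): (1−2)(1−6)(1−4)(1−9) = (−1)·(−5)·(−3)·(−8) = 120 ≡ 10, so v_2 = 10^{−1} = 10 (mod 11).
  i = 3 (α = 6): (6−2)(6−1)(6−4)(6−9) = 4·5·2·(−3) = −120 ≡ 1, so v_3 = 1^{−1} = 1 (mod 11).
  i = 4 (α = 4): (4−2)(4−1)(4−6)(4−9) = 2·3·(−2)·(−5) = 60 ≡ 5, so v_4 = 5^{−1} = 9 (mod 11).
  i = 5 (α = 9): (9−2)(9−1)(9−6)(9−4) = 7·8·3·5 = 840 ≡ 4, so v_5 = 4^{−1} = 3 (mod 11).
  v = [10, 10, 1, 9, 3].
Step 2: syndromes of r = [1, 2, 8, 1, 5] (all sums mod 11).
  S_0 = Σ v_i r_i = 10·1 + 10·2 + 1·8 + 9·1 + 3·5 = 62 ≡ 7.
  S_1 = Σ v_i α_i r_i = 10·2·1 + 10·1·2 + 1·6·8 + 9·4·1 + 3·9·5 = 259 ≡ 6.
  α_i^2 mod 11 = [4, 1, 3, 5, 4].
  S_2 = Σ v_i α_i^2 r_i = 10·4·1 + 10·1·2 + 1·3·8 + 9·5·1 + 3·4·5 = 189 ≡ 2.
  S = (7, 6, 2) ≠ 0, so r is not a codeword (an error is present).
Step 3: locate the error. For a single error e at position i, S_ℓ = v_i·e·α_i^ℓ, so α_err = S_1/S_0.
  S_0^{−1} = 7^{−1} = 8 (mod 11), so α_err = 6·8 = 48 ≡ 4 = α_4. Error position i = 4.
  Consistency check: S_2/S_1 = 2·2 = 4 ≡ 4 = α_err ✓ (single-error assumption holds).
Step 4: error magnitude e = S_0/v_4 = S_0·∏_{j≠4}(α_4 − α_j) = 7·5 = 35 ≡ 2 (mod 11).
Step 5: correct position 4: c_4 = r_4 − e = 1 − 2 ≡ 10 (mod 11). Hence c = [1, 2, 8, 10, 5].
  Check: interpolating c through the α_i gives m(x) = 3 + 10·x (degree < 2) with m(α_i) = c_i for every i, so c is indeed a codeword.


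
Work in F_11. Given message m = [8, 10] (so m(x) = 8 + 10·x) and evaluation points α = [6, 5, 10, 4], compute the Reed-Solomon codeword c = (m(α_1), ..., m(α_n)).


c = [2, 3, 9, 4]

Message polynomial: m(x) = 8 + 10·x (mod 11).
For each evaluation point α_i, compute m(α_i) mod 11:
  α_1 = 6: Horner steps 10 → 2, so m(6) = 2.
  α_2 = 5: Horner steps 10 → 3, so m(5) = 3.
  α_3 = 10: Horner steps 10 → 9, so m(10) = 9.
  α_4 = 4: Horner steps 10 → 4, so m(4) = 4.
Codeword c = [2, 3, 9, 4] ∈ F_11^4.


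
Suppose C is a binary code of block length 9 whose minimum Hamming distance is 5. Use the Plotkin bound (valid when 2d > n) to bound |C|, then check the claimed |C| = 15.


Plotkin bound M ≤ 10; given |C| = 15 > bound (violated).

Check applicability: 2d = 10, n = 9.
2d − n = 1 > 0, so Plotkin applies.
Compute d/(2d−n) = 5/1 ≈ 5.0000.
⌊d/(2d−n)⌋ = 5.
Plotkin bound: M ≤ 2·5 = 10.
Given |C| = 15, check: VIOLATED.
This |C| is above the Plotkin bound, so no binary code with n = 9, d = 5 and 15 codewords exists.


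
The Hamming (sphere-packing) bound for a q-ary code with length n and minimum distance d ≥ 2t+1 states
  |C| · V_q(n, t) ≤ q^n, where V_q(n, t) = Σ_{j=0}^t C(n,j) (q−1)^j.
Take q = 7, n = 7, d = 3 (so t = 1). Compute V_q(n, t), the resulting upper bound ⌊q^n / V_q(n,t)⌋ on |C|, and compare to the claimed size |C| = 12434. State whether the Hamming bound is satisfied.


V_q(n, t) = 43, q^n = 823543, Hamming bound = 19152, |C| = 12434 ≤ bound (satisfied).

Step 1: Compute V_q(n, t) = Σ_{j=0}^1 C(n, j) (q−1)^j.
  j = 0: C(7,0)·(6)^0 = 1·1 = 1.
  j = 1: C(7,1)·(6)^1 = 7·6 = 42.
  V_q(n, t) = 1 + 42 = 43.
Step 2: q^n = 7^7 = 823543.
Step 3: Hamming bound ⌊q^n / V_q(n,t)⌋ = ⌊823543/43⌋ = 19152.
Step 4: Compare |C| = 12434 to 19152: satisfied.
The claimed |C| lies below the Hamming bound.


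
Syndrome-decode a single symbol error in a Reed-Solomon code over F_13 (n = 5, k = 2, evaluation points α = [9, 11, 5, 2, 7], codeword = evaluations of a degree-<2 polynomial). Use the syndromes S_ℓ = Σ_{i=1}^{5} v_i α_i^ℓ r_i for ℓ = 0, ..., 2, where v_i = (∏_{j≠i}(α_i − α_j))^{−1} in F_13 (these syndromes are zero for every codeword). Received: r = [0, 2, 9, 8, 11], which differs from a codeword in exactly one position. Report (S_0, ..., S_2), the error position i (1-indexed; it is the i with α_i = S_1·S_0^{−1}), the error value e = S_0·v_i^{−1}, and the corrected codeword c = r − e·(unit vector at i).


S = (6, 12, 11), error at position 4, error magnitude e = 2, c = [0, 2, 9, 6, 11].

Step 1: column multipliers v_i = (∏_{j≠i}(α_i − α_j))^{−1} mod 13.
  i = 1 (α = 9): (9−11)(9−5)(9−2)(9−7) = (−2)·4·7·2 = −112 ≡ 5, so v_1 = 5^{−1} = 8 (mod 13).
  i = 2 (α = 11): (11−9)(11−5)(11−2)(11−7) = 2·6·9·4 = 432 ≡ 3, so v_2 = 3^{−1} = 9 (mod 13).
  i = 3 (α = 5): (5−9)(5−11)(5−2)(5−7) = (−4)·(−6)·3·(−2) = −144 ≡ 12, so v_3 = 12^{−1} = 12 (mod 13).
  i = 4 (α = 2): (2−9)(2−11)(2−5)(2−7) = (−7)·(−9)·(−3)·(−5) = 945 ≡ 9, so v_4 = 9^{−1} = 3 (mod 13).
  i = 5 (α = 7): (7−9)(7−11)(7−5)(7−2) = (−2)·(−4)·2·5 = 80 ≡ 2, so v_5 = 2^{−1} = 7 (mod 13).
  v = [8, 9, 12, 3, 7].
Step 2: syndromes of r = [0, 2, 9, 8, 11] (all sums mod 13).
  S_0 = Σ v_i r_i = 8·0 + 9·2 + 12·9 + 3·8 + 7·11 = 227 ≡ 6.
  S_1 = Σ v_i α_i r_i = 8·9·0 + 9·11·2 + 12·5·9 + 3·2·8 + 7·7·11 = 1325 ≡ 12.
  α_i^2 mod 13 = [3, 4, 12, 4, 10].
  S_2 = Σ v_i α_i^2 r_i = 8·3·0 + 9·4·2 + 12·12·9 + 3·4·8 + 7·10·11 = 2234 ≡ 11.
  S = (6, 12, 11) ≠ 0, so r is not a codeword (an error is present).
Step 3: locate the error. For a single error e at position i, S_ℓ = v_i·e·α_i^ℓ, so α_err = S_1/S_0.
  S_0^{−1} = 6^{−1} = 11 (mod 13), so α_err = 12·11 = 132 ≡ 2 = α_4. Error position i = 4.
  Consistency check: S_2/S_1 = 11·12 = 132 ≡ 2 = α_err ✓ (single-error assumption holds).
Step 4: error magnitude e = S_0/v_4 = S_0·∏_{j≠4}(α_4 − α_j) = 6·9 = 54 ≡ 2 (mod 13).
Step 5: correct position 4: c_4 = r_4 − e = 8 − 2 ≡ 6 (mod 13). Hence c = [0, 2, 9, 6, 11].
  Check: interpolating c through the α_i gives m(x) = 4 + 1·x (degree < 2) with m(α_i) = c_i for every i, so c is indeed a codeword.


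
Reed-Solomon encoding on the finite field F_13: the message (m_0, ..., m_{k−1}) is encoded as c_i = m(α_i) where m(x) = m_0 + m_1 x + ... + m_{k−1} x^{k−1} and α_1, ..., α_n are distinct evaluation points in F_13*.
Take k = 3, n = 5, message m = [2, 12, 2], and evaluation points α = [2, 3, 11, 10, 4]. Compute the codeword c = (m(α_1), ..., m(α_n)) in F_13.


c = [8, 4, 12, 10, 4]

Message polynomial: m(x) = 2 + 12·x + 2·x^2 (mod 13).
For each evaluation point α_i, compute m(α_i) mod 13:
  α_1 = 2: Horner steps 2 → 3 → 8, so m(2) = 8.
  α_2 = 3: Horner steps 2 → 5 → 4, so m(3) = 4.
  α_3 = 11: Horner steps 2 → 8 → 12, so m(11) = 12.
  α_4 = 10: Horner steps 2 → 6 → 10, so m(10) = 10.
  α_5 = 4: Horner steps 2 → 7 → 4, so m(4) = 4.
Codeword c = [8, 4, 12, 10, 4] ∈ F_13^5.


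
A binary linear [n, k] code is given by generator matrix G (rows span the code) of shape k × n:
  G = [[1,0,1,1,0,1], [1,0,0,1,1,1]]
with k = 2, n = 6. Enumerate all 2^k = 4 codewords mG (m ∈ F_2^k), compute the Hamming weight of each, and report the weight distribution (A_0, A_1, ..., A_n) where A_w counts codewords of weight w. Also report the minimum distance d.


Weight distribution: A_0 = 1, A_2 = 1, A_4 = 2. Minimum distance d = 2.

Enumerate all 2^2 = 4 messages m ∈ F_2^2.
For each, compute codeword c = mG in F_2^6, then tally its weight.
  m = 00 → c = 000000, weight = 0.
  m = 10 → c = 101101, weight = 4.
  m = 01 → c = 100111, weight = 4.
  m = 11 → c = 001010, weight = 2.
Tally weights:
  weight 0: 1 codewords.
  weight 2: 1 codewords.
  weight 4: 2 codewords.
Minimum distance d = smallest w > 0 with A_w > 0 = 2.
Sanity: Σ A_w = 4 = 2^2 = 4 ✓.


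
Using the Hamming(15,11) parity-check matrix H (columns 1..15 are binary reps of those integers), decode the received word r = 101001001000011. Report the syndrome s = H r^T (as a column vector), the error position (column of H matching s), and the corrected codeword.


s = (1, 1, 0, 0)^T, error position = 12, corrected codeword c = 101001001001011

Compute s = H r^T mod 2 one row at a time:
  s_1 = 0 + 1 + 0 + 0 + 0 + 0 + 1 + 1 = 3 ≡ 1 (mod 2).
  s_2 = 0 + 0 + 1 + 0 + 0 + 0 + 1 + 1 = 3 ≡ 1 (mod 2).
  s_3 = 0 + 1 + 1 + 0 + 0 + 0 + 1 + 1 = 4 ≡ 0 (mod 2).
  s_4 = 1 + 1 + 0 + 0 + 1 + 0 + 0 + 1 = 4 ≡ 0 (mod 2).
s = (1, 1, 0, 0)^T — this equals column 12 of H (binary 1100), so error is at position 12.
Correct: flip bit 12 of r = 101001001000011 to get c = 101001001001011.


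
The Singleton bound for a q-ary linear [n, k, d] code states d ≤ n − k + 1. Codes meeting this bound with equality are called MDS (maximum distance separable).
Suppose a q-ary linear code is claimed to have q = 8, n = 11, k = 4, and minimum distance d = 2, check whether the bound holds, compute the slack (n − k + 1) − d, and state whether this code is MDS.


Singleton RHS = n − k + 1 = 8, slack = 6, bound satisfied, not MDS.

Singleton bound: d ≤ n − k + 1.
Here n = 11, k = 4, so n − k + 1 = 8.
Given d = 2, check d ≤ 8: YES.
Slack = (n − k + 1) − d = 6.
The code is NOT MDS (slack = 6 > 0).
Description: the claimed parameters are [11, 4, 2]_8; such a code would be non-MDS.


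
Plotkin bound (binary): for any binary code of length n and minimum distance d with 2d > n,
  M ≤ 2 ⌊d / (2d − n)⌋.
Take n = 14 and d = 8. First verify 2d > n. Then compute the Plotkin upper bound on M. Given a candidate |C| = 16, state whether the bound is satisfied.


Plotkin bound M ≤ 8; given |C| = 16 > bound (violated).

Check applicability: 2d = 16, n = 14.
2d − n = 2 > 0, so Plotkin applies.
Compute d/(2d−n) = 8/2 ≈ 4.0000.
⌊d/(2d−n)⌋ = 4.
Plotkin bound: M ≤ 2·4 = 8.
Given |C| = 16, check: VIOLATED.
This |C| is above the Plotkin bound, so no binary code with n = 14, d = 8 and 16 codewords exists.


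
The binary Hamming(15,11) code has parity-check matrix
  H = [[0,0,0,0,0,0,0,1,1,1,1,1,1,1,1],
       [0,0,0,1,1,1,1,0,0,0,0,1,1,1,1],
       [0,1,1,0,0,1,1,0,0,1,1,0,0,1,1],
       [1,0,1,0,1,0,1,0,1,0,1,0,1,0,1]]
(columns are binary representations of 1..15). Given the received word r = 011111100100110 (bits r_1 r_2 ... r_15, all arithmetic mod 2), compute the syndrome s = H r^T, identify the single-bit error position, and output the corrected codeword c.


s = (1, 0, 0, 0)^T, error position = 8, corrected codeword c = 011111110100110

Compute s = H r^T mod 2 one row at a time:
  s_1 = 0 + 0 + 1 + 0 + 0 + 1 + 1 + 0 = 3 ≡ 1 (mod 2).
  s_2 = 1 + 1 + 1 + 1 + 0 + 1 + 1 + 0 = 6 ≡ 0 (mod 2).
  s_3 = 1 + 1 + 1 + 1 + 1 + 0 + 1 + 0 = 6 ≡ 0 (mod 2).
  s_4 = 0 + 1 + 1 + 1 + 0 + 0 + 1 + 0 = 4 ≡ 0 (mod 2).
s = (1, 0, 0, 0)^T — this equals column 8 of H (binary 1000), so error is at position 8.
Correct: flip bit 8 of r = 011111100100110 to get c = 011111110100110.


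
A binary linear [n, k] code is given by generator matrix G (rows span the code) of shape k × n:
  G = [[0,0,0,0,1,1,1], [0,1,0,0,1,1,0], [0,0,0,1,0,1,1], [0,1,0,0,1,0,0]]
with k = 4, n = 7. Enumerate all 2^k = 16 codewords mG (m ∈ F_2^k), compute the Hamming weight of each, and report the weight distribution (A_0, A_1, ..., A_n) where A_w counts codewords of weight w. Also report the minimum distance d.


Weight distribution: A_0 = 1, A_1 = 1, A_2 = 6, A_3 = 6, A_4 = 1, A_5 = 1. Minimum distance d = 1.

Enumerate all 2^4 = 16 messages m ∈ F_2^4.
For each, compute codeword c = mG in F_2^7, then tally its weight.
  m = 0000 → c = 0000000, weight = 0.
  m = 1000 → c = 0000111, weight = 3.
  m = 0100 → c = 0100110, weight = 3.
  m = 1100 → c = 0100001, weight = 2.
  m = 0010 → c = 0001011, weight = 3.
  m = 1010 → c = 0001100, weight = 2.
  m = 0110 → c = 0101101, weight = 4.
  m = 1110 → c = 0101010, weight = 3.
  m = 0001 → c = 0100100, weight = 2.
  m = 1001 → c = 0100011, weight = 3.
  m = 0101 → c = 0000010, weight = 1.
  m = 1101 → c = 0000101, weight = 2.
  m = 0011 → c = 0101111, weight = 5.
  m = 1011 → c = 0101000, weight = 2.
  m = 0111 → c = 0001001, weight = 2.
  m = 1111 → c = 0001110, weight = 3.
Tally weights:
  weight 0: 1 codewords.
  weight 1: 1 codewords.
  weight 2: 6 codewords.
  weight 3: 6 codewords.
  weight 4: 1 codewords.
  weight 5: 1 codewords.
Minimum distance d = smallest w > 0 with A_w > 0 = 1.
Sanity: Σ A_w = 16 = 2^4 = 16 ✓.


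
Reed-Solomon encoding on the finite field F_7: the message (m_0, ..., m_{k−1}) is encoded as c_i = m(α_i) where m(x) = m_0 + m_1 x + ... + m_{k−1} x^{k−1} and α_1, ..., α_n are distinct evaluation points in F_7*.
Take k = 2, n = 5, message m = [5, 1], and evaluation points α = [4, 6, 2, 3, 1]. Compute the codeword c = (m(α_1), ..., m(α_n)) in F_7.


c = [2, 4, 0, 1, 6]

Message polynomial: m(x) = 5 + 1·x (mod 7).
For each evaluation point α_i, compute m(α_i) mod 7:
  α_1 = 4: Horner steps 1 → 2, so m(4) = 2.
  α_2 = 6: Horner steps 1 → 4, so m(6) = 4.
  α_3 = 2: Horner steps 1 → 0, so m(2) = 0.
  α_4 = 3: Horner steps 1 → 1, so m(3) = 1.
  α_5 = 1: Horner steps 1 → 6, so m(1) = 6.
Codeword c = [2, 4, 0, 1, 6] ∈ F_7^5.


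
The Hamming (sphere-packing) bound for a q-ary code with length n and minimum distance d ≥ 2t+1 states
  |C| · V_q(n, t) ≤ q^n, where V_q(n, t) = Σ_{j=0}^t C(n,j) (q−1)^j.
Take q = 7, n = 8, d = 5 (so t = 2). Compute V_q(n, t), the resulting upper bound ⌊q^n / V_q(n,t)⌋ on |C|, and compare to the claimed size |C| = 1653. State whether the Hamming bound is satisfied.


V_q(n, t) = 1057, q^n = 5764801, Hamming bound = 5453, |C| = 1653 ≤ bound (satisfied).

Step 1: Compute V_q(n, t) = Σ_{j=0}^2 C(n, j) (q−1)^j.
  j = 0: C(8,0)·(6)^0 = 1·1 = 1.
  j = 1: C(8,1)·(6)^1 = 8·6 = 48.
  j = 2: C(8,2)·(6)^2 = 28·36 = 1008.
  V_q(n, t) = 1 + 48 + 1008 = 1057.
Step 2: q^n = 7^8 = 5764801.
Step 3: Hamming bound ⌊q^n / V_q(n,t)⌋ = ⌊5764801/1057⌋ = 5453.
Step 4: Compare |C| = 1653 to 5453: satisfied.
The claimed |C| lies below the Hamming bound.


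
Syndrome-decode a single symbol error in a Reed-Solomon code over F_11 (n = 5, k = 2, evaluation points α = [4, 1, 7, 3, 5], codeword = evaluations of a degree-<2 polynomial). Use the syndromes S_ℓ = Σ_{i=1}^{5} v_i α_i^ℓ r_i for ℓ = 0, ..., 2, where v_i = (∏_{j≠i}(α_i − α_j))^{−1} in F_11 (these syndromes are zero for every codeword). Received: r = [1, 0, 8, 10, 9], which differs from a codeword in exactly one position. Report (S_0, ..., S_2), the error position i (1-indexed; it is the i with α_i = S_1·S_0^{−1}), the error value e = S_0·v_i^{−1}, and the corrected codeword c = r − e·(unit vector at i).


S = (7, 6, 2), error at position 1, error magnitude e = 8, c = [4, 0, 8, 10, 9].

Step 1: column multipliers v_i = (∏_{j≠i}(α_i − α_j))^{−1} mod 11.
  i = 1 (α = 4): (4−1)(4−7)(4−3)(4−5) = 3·(−3)·1·(−1) = 9 ≡ 9, so v_1 = 9^{−1} = 5 (mod 11).
  i = 2 (α = 1): (1−4)(1−7)(1−3)(1−5) = (−3)·(−6)·(−2)·(−4) = 144 ≡ 1, so v_2 = 1^{−1} = 1 (mod 11).
  i = 3 (α = 7): (7−4)(7−1)(7−3)(7−5) = 3·6·4·2 = 144 ≡ 1, so v_3 = 1^{−1} = 1 (mod 11).
  i = 4 (α = 3): (3−4)(3−1)(3−7)(3−5) = (−1)·2·(−4)·(−2) = −16 ≡ 6, so v_4 = 6^{−1} = 2 (mod 11).
  i = 5 (α = 5): (5−4)(5−1)(5−7)(5−3) = 1·4·(−2)·2 = −16 ≡ 6, so v_5 = 6^{−1} = 2 (mod 11).
  v = [5, 1, 1, 2, 2].
Step 2: syndromes of r = [1, 0, 8, 10, 9] (all sums mod 11).
  S_0 = Σ v_i r_i = 5·1 + 1·0 + 1·8 + 2·10 + 2·9 = 51 ≡ 7.
  S_1 = Σ v_i α_i r_i = 5·4·1 + 1·1·0 + 1·7·8 + 2·3·10 + 2·5·9 = 226 ≡ 6.
  α_i^2 mod 11 = [5, 1, 5, 9, 3].
  S_2 = Σ v_i α_i^2 r_i = 5·5·1 + 1·1·0 + 1·5·8 + 2·9·10 + 2·3·9 = 299 ≡ 2.
  S = (7, 6, 2) ≠ 0, so r is not a codeword (an error is present).
Step 3: locate the error. For a single error e at position i, S_ℓ = v_i·e·α_i^ℓ, so α_err = S_1/S_0.
  S_0^{−1} = 7^{−1} = 8 (mod 11), so α_err = 6·8 = 48 ≡ 4 = α_1. Error position i = 1.
  Consistency check: S_2/S_1 = 2·2 = 4 ≡ 4 = α_err ✓ (single-error assumption holds).
Step 4: error magnitude e = S_0/v_1 = S_0·∏_{j≠1}(α_1 − α_j) = 7·9 = 63 ≡ 8 (mod 11).
Step 5: correct position 1: c_1 = r_1 − e = 1 − 8 ≡ 4 (mod 11). Hence c = [4, 0, 8, 10, 9].
  Check: interpolating c through the α_i gives m(x) = 6 + 5·x (degree < 2) with m(α_i) = c_i for every i, so c is indeed a codeword.
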